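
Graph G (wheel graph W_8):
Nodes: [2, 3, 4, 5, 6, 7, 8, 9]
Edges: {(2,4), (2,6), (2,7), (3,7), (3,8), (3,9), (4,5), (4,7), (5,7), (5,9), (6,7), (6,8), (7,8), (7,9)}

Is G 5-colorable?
Yes, G is 5-colorable

A valid 5-coloring: color 1: [7]; color 2: [3, 5, 6]; color 3: [2, 8, 9]; color 4: [4].
(χ(G) = 4 ≤ 5.)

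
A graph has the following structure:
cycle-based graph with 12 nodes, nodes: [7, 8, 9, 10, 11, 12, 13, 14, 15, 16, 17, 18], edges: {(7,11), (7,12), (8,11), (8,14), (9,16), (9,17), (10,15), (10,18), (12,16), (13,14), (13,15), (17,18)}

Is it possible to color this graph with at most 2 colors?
Yes, G is 2-colorable

A valid 2-coloring: color 1: [7, 8, 10, 13, 16, 17]; color 2: [9, 11, 12, 14, 15, 18].
(χ(G) = 2 ≤ 2.)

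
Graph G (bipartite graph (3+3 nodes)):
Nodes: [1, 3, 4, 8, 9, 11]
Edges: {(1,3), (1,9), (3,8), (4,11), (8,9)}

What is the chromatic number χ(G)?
Clique number ω(G) = 2 (lower bound: χ ≥ ω).
The graph is bipartite (no odd cycle), so 2 colors suffice: χ(G) = 2.
A valid 2-coloring: color 1: [1, 8, 11]; color 2: [3, 4, 9].

χ(G) = 2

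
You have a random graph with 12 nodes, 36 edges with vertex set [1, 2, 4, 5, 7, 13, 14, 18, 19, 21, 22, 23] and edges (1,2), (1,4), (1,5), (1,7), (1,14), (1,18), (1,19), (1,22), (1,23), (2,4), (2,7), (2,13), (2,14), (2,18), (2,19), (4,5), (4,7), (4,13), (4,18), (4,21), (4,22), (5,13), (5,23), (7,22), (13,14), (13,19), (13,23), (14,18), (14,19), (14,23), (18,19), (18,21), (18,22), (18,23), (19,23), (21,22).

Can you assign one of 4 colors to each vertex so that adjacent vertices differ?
No, G is not 4-colorable

The clique on vertices [1, 2, 14, 18, 19] has size 5 > 4, so it alone needs 5 colors.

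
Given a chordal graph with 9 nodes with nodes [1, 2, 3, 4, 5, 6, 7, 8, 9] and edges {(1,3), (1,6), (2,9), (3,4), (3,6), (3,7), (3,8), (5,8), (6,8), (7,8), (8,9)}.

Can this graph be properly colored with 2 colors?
The clique on vertices [3, 6, 8] has size 3 > 2, so it alone needs 3 colors.

No, G is not 2-colorable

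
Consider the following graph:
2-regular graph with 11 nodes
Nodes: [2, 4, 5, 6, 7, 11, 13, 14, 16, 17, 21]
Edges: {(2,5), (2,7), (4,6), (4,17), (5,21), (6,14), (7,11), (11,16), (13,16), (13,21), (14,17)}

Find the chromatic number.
Clique number ω(G) = 2 (lower bound: χ ≥ ω).
Odd cycle [11, 7, 2, 5, 21, 13, 16] needs 3 colors (χ ≥ 3).
The coloring below uses 3 colors, so χ(G) = 3.
A valid 3-coloring: color 1: [4, 5, 11, 13, 14]; color 2: [2, 6, 16, 17, 21]; color 3: [7].

χ(G) = 3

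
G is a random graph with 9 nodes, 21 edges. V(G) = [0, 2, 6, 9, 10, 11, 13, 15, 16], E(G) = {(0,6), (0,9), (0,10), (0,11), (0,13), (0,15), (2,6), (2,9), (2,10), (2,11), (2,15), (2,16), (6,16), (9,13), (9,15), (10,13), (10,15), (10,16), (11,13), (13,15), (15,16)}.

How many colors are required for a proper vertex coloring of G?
χ(G) = 4

Clique number ω(G) = 4 (lower bound: χ ≥ ω).
The clique on [0, 9, 13, 15] has size 4, forcing χ ≥ 4, and the coloring below uses 4 colors, so χ(G) = 4.
A valid 4-coloring: color 1: [0, 2]; color 2: [6, 11, 15]; color 3: [9, 10]; color 4: [13, 16].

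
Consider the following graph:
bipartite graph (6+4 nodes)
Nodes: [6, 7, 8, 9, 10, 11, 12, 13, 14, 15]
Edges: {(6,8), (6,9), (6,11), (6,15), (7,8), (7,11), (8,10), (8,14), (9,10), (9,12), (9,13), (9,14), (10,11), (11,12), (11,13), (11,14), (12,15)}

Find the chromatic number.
χ(G) = 2

Clique number ω(G) = 2 (lower bound: χ ≥ ω).
The graph is bipartite (no odd cycle), so 2 colors suffice: χ(G) = 2.
A valid 2-coloring: color 1: [8, 9, 11, 15]; color 2: [6, 7, 10, 12, 13, 14].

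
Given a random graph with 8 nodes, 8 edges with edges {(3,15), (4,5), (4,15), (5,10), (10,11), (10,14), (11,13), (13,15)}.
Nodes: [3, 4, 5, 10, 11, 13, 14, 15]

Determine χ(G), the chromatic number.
Clique number ω(G) = 2 (lower bound: χ ≥ ω).
The graph is bipartite (no odd cycle), so 2 colors suffice: χ(G) = 2.
A valid 2-coloring: color 1: [5, 11, 14, 15]; color 2: [3, 4, 10, 13].

χ(G) = 2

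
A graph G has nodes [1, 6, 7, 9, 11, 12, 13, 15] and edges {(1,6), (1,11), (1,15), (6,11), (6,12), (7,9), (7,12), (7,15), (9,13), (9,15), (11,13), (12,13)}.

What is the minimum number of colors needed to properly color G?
χ(G) = 3

Clique number ω(G) = 3 (lower bound: χ ≥ ω).
The clique on [1, 6, 11] has size 3, forcing χ ≥ 3, and the coloring below uses 3 colors, so χ(G) = 3.
A valid 3-coloring: color 1: [9, 11, 12]; color 2: [1, 7, 13]; color 3: [6, 15].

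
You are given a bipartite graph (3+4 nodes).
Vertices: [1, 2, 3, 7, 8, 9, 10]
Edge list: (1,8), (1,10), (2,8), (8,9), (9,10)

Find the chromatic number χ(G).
χ(G) = 2

Clique number ω(G) = 2 (lower bound: χ ≥ ω).
The graph is bipartite (no odd cycle), so 2 colors suffice: χ(G) = 2.
A valid 2-coloring: color 1: [3, 7, 8, 10]; color 2: [1, 2, 9].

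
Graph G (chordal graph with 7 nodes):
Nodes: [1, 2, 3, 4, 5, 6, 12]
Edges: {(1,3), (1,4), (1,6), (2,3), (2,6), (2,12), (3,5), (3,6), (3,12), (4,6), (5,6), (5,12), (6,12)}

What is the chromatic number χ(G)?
χ(G) = 4

Clique number ω(G) = 4 (lower bound: χ ≥ ω).
The clique on [2, 3, 6, 12] has size 4, forcing χ ≥ 4, and the coloring below uses 4 colors, so χ(G) = 4.
A valid 4-coloring: color 1: [6]; color 2: [3, 4]; color 3: [1, 12]; color 4: [2, 5].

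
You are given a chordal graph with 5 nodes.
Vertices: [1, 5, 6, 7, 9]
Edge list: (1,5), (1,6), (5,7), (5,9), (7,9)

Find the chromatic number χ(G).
χ(G) = 3

Clique number ω(G) = 3 (lower bound: χ ≥ ω).
The clique on [5, 7, 9] has size 3, forcing χ ≥ 3, and the coloring below uses 3 colors, so χ(G) = 3.
A valid 3-coloring: color 1: [5, 6]; color 2: [1, 7]; color 3: [9].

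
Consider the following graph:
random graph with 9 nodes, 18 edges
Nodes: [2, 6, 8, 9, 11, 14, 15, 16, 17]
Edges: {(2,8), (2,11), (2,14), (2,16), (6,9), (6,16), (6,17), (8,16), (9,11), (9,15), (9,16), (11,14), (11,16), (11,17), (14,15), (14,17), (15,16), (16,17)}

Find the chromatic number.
χ(G) = 3

Clique number ω(G) = 3 (lower bound: χ ≥ ω).
The clique on [2, 8, 16] has size 3, forcing χ ≥ 3, and the coloring below uses 3 colors, so χ(G) = 3.
A valid 3-coloring: color 1: [14, 16]; color 2: [6, 8, 11, 15]; color 3: [2, 9, 17].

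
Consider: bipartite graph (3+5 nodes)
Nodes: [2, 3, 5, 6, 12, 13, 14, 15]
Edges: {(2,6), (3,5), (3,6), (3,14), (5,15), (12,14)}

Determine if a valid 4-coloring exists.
Yes, G is 4-colorable

A valid 4-coloring: color 1: [2, 3, 12, 13, 15]; color 2: [5, 6, 14].
(χ(G) = 2 ≤ 4.)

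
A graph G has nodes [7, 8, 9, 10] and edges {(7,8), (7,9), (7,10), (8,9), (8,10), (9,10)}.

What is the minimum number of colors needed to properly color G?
χ(G) = 4

Clique number ω(G) = 4 (lower bound: χ ≥ ω).
The clique on [7, 8, 9, 10] has size 4, forcing χ ≥ 4, and the coloring below uses 4 colors, so χ(G) = 4.
A valid 4-coloring: color 1: [9]; color 2: [10]; color 3: [8]; color 4: [7].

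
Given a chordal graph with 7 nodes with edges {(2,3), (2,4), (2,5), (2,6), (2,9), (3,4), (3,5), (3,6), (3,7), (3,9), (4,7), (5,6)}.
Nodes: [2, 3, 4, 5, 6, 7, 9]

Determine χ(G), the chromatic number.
χ(G) = 4

Clique number ω(G) = 4 (lower bound: χ ≥ ω).
The clique on [2, 3, 5, 6] has size 4, forcing χ ≥ 4, and the coloring below uses 4 colors, so χ(G) = 4.
A valid 4-coloring: color 1: [3]; color 2: [2, 7]; color 3: [4, 5, 9]; color 4: [6].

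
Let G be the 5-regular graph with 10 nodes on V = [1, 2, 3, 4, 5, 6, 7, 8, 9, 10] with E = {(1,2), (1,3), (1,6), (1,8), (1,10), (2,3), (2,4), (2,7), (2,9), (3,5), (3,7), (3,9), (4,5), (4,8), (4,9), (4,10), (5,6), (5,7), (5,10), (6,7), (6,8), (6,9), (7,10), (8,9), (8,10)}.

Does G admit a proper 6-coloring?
Yes, G is 6-colorable

A valid 6-coloring: color 1: [1, 7, 9]; color 2: [3, 4, 6]; color 3: [2, 5, 8]; color 4: [10].
(χ(G) = 4 ≤ 6.)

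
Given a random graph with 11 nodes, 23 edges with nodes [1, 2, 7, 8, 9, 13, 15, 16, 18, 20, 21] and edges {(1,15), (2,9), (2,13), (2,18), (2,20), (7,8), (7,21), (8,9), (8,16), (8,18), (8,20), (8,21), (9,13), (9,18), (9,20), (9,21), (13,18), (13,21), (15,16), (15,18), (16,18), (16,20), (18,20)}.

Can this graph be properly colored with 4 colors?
Yes, G is 4-colorable

A valid 4-coloring: color 1: [1, 18, 21]; color 2: [7, 9, 16]; color 3: [2, 8, 15]; color 4: [13, 20].
(χ(G) = 4 ≤ 4.)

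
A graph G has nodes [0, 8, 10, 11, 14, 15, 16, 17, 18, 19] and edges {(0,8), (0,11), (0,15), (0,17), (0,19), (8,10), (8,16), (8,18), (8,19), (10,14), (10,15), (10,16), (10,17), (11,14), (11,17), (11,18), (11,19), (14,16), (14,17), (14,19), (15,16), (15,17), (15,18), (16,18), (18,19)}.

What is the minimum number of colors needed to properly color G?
χ(G) = 4

Clique number ω(G) = 3 (lower bound: χ ≥ ω).
Odd cycle [0, 11, 14, 10, 15] needs 3 colors (χ ≥ 3).
Vertex 17 is adjacent to every vertex of [0, 10, 11, 14, 15], which already need 3 colors among themselves, so 17 needs a new color (χ ≥ 4).
The coloring below uses 4 colors, so χ(G) = 4.
A valid 4-coloring: color 1: [16, 17, 19]; color 2: [0, 10, 18]; color 3: [8, 11, 15]; color 4: [14].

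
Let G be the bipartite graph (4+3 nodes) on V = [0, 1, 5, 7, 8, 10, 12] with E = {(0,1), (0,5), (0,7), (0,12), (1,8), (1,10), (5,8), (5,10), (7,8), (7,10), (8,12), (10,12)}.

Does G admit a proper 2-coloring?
Yes, G is 2-colorable

A valid 2-coloring: color 1: [0, 8, 10]; color 2: [1, 5, 7, 12].
(χ(G) = 2 ≤ 2.)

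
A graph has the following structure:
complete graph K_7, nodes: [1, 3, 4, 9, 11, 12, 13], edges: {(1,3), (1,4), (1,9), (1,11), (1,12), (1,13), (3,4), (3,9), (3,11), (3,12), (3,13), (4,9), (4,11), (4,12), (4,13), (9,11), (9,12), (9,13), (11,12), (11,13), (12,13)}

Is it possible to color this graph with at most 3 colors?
No, G is not 3-colorable

The clique on vertices [1, 3, 4, 9, 11, 12, 13] has size 7 > 3, so it alone needs 7 colors.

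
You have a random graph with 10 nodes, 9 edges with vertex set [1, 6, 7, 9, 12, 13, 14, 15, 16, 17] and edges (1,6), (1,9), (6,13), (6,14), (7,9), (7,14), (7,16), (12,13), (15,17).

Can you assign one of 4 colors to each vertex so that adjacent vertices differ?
Yes, G is 4-colorable

A valid 4-coloring: color 1: [6, 9, 12, 16, 17]; color 2: [1, 7, 13, 15]; color 3: [14].
(χ(G) = 3 ≤ 4.)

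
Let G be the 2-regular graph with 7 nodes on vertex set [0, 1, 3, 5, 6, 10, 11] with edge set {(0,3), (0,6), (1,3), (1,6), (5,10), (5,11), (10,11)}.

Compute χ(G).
χ(G) = 3

Clique number ω(G) = 3 (lower bound: χ ≥ ω).
The clique on [5, 10, 11] has size 3, forcing χ ≥ 3, and the coloring below uses 3 colors, so χ(G) = 3.
A valid 3-coloring: color 1: [3, 6, 10]; color 2: [0, 1, 11]; color 3: [5].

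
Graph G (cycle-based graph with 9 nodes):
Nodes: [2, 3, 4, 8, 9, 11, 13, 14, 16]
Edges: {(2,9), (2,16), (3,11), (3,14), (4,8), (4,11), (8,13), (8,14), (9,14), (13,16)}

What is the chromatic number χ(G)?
χ(G) = 3

Clique number ω(G) = 2 (lower bound: χ ≥ ω).
Odd cycle [3, 11, 4, 8, 13, 16, 2, 9, 14] needs 3 colors (χ ≥ 3).
The coloring below uses 3 colors, so χ(G) = 3.
A valid 3-coloring: color 1: [2, 11, 13, 14]; color 2: [3, 8, 9, 16]; color 3: [4].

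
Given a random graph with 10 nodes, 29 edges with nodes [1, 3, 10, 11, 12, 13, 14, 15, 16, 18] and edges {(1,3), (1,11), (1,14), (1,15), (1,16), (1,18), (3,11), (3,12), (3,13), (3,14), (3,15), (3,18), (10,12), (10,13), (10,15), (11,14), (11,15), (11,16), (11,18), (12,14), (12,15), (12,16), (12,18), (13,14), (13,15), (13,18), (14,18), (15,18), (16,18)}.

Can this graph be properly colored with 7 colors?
Yes, G is 7-colorable

A valid 7-coloring: color 1: [10, 18]; color 2: [3, 16]; color 3: [14, 15]; color 4: [11, 12, 13]; color 5: [1].
(χ(G) = 5 ≤ 7.)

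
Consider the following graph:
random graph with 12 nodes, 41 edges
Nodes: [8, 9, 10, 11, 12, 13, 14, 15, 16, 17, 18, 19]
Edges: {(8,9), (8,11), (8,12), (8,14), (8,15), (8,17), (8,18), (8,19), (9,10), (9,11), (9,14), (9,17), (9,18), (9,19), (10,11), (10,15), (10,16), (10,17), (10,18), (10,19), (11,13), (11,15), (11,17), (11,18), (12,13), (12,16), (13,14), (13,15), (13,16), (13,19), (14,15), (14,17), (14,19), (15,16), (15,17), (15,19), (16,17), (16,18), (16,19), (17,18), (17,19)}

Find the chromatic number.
Clique number ω(G) = 5 (lower bound: χ ≥ ω).
The clique on [8, 9, 11, 17, 18] has size 5, forcing χ ≥ 5, and the coloring below uses 5 colors, so χ(G) = 5.
A valid 5-coloring: color 1: [13, 17]; color 2: [9, 12, 15]; color 3: [18, 19]; color 4: [8, 10]; color 5: [11, 14, 16].

χ(G) = 5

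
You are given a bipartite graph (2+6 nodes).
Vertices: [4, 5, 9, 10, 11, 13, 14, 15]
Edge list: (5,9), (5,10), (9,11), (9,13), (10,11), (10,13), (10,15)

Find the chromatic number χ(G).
χ(G) = 2

Clique number ω(G) = 2 (lower bound: χ ≥ ω).
The graph is bipartite (no odd cycle), so 2 colors suffice: χ(G) = 2.
A valid 2-coloring: color 1: [4, 9, 10, 14]; color 2: [5, 11, 13, 15].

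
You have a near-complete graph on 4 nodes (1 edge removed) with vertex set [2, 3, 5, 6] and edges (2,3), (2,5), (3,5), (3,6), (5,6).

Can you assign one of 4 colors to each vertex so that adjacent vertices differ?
A valid 4-coloring: color 1: [3]; color 2: [5]; color 3: [2, 6].
(χ(G) = 3 ≤ 4.)

Yes, G is 4-colorable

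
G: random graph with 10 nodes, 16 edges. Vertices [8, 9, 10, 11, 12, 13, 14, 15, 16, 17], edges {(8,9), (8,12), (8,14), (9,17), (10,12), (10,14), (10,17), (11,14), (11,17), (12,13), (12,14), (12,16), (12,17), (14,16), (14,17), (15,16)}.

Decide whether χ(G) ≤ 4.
A valid 4-coloring: color 1: [9, 11, 12, 15]; color 2: [13, 14]; color 3: [8, 16, 17]; color 4: [10].
(χ(G) = 4 ≤ 4.)

Yes, G is 4-colorable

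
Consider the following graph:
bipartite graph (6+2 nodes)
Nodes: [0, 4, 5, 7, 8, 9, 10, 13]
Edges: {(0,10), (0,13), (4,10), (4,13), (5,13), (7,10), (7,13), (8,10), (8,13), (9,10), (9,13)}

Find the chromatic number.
Clique number ω(G) = 2 (lower bound: χ ≥ ω).
The graph is bipartite (no odd cycle), so 2 colors suffice: χ(G) = 2.
A valid 2-coloring: color 1: [10, 13]; color 2: [0, 4, 5, 7, 8, 9].

χ(G) = 2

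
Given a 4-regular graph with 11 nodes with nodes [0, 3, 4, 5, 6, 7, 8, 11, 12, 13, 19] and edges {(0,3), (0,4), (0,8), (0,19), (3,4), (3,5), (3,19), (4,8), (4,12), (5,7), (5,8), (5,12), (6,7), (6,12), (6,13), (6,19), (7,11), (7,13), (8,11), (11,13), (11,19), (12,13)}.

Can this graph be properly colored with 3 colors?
A valid 3-coloring: color 1: [4, 5, 13, 19]; color 2: [3, 7, 8, 12]; color 3: [0, 6, 11].
(χ(G) = 3 ≤ 3.)

Yes, G is 3-colorable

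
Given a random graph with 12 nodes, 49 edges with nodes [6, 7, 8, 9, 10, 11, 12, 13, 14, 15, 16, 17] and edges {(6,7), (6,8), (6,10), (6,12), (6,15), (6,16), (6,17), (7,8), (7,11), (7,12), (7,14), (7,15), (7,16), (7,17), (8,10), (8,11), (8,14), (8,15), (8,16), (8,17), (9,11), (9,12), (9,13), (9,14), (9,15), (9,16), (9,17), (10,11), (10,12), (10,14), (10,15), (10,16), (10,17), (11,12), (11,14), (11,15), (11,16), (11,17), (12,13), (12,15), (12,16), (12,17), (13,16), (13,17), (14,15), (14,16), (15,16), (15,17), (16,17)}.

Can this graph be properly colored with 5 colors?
No, G is not 5-colorable

The clique on vertices [8, 10, 11, 15, 16, 17] has size 6 > 5, so it alone needs 6 colors.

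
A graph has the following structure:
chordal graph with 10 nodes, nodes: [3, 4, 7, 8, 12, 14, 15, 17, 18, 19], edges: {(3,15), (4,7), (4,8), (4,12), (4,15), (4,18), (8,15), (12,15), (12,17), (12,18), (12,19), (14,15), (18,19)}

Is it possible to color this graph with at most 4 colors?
A valid 4-coloring: color 1: [7, 15, 17, 18]; color 2: [3, 4, 14, 19]; color 3: [8, 12].
(χ(G) = 3 ≤ 4.)

Yes, G is 4-colorable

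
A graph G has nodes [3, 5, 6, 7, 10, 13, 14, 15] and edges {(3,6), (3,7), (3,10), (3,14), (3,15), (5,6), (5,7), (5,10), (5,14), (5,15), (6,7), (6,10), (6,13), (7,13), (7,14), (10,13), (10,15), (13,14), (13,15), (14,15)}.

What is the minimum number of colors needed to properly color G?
χ(G) = 4

Clique number ω(G) = 3 (lower bound: χ ≥ ω).
Odd cycle [7, 6, 10, 15, 14] needs 3 colors (χ ≥ 3).
Vertex 3 is adjacent to every vertex of [6, 7, 10, 14, 15], which already need 3 colors among themselves, so 3 needs a new color (χ ≥ 4).
The coloring below uses 4 colors, so χ(G) = 4.
A valid 4-coloring: color 1: [7, 15]; color 2: [6, 14]; color 3: [3, 5, 13]; color 4: [10].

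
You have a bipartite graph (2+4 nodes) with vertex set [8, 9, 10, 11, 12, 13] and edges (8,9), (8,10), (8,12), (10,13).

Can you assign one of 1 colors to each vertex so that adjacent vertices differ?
No, G is not 1-colorable

Edge (8,9) forces its endpoints to differ, so 1 color is not enough.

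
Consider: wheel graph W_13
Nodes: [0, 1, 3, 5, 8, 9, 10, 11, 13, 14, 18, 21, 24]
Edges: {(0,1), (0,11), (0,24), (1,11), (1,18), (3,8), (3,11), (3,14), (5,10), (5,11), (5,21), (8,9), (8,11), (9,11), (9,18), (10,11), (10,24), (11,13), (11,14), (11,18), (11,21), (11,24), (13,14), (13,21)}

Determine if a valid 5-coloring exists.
Yes, G is 5-colorable

A valid 5-coloring: color 1: [11]; color 2: [1, 3, 5, 9, 13, 24]; color 3: [0, 8, 10, 14, 18, 21].
(χ(G) = 3 ≤ 5.)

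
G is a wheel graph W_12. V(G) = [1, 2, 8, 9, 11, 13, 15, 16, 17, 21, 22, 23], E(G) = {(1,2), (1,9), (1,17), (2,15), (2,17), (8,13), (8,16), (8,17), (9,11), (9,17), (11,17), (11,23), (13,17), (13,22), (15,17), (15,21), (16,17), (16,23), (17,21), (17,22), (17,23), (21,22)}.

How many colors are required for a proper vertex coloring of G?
χ(G) = 4

Clique number ω(G) = 3 (lower bound: χ ≥ ω).
Odd cycle [13, 22, 21, 15, 2, 1, 9, 11, 23, 16, 8] needs 3 colors (χ ≥ 3).
Vertex 17 is adjacent to every vertex of [1, 2, 8, 9, 11, 13, 15, 16, 21, 22, 23], which already need 3 colors among themselves, so 17 needs a new color (χ ≥ 4).
The coloring below uses 4 colors, so χ(G) = 4.
A valid 4-coloring: color 1: [17]; color 2: [2, 9, 13, 16, 21]; color 3: [1, 8, 11, 15, 22]; color 4: [23].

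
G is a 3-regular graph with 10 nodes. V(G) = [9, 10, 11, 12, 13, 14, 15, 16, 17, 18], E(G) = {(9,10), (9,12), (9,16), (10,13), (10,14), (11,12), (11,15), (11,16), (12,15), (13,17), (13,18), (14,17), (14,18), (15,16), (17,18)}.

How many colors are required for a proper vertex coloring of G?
Clique number ω(G) = 3 (lower bound: χ ≥ ω).
The clique on [11, 15, 16] has size 3, forcing χ ≥ 3, and the coloring below uses 3 colors, so χ(G) = 3.
A valid 3-coloring: color 1: [9, 11, 13, 14]; color 2: [10, 12, 16, 18]; color 3: [15, 17].

χ(G) = 3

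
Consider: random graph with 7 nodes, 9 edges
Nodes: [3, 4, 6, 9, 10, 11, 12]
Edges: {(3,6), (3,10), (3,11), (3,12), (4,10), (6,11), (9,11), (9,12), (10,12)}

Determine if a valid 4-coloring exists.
Yes, G is 4-colorable

A valid 4-coloring: color 1: [3, 4, 9]; color 2: [10, 11]; color 3: [6, 12].
(χ(G) = 3 ≤ 4.)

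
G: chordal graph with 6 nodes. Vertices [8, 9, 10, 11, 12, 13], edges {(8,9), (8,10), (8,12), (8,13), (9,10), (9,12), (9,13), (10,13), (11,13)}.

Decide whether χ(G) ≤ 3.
No, G is not 3-colorable

The clique on vertices [8, 9, 10, 13] has size 4 > 3, so it alone needs 4 colors.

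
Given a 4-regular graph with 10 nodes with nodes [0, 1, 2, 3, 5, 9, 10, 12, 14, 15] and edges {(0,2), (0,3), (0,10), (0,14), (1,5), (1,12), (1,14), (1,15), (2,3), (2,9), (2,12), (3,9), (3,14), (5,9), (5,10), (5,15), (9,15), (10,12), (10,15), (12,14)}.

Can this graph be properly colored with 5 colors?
A valid 5-coloring: color 1: [1, 9, 10]; color 2: [3, 5, 12]; color 3: [2, 14, 15]; color 4: [0].
(χ(G) = 4 ≤ 5.)

Yes, G is 5-colorable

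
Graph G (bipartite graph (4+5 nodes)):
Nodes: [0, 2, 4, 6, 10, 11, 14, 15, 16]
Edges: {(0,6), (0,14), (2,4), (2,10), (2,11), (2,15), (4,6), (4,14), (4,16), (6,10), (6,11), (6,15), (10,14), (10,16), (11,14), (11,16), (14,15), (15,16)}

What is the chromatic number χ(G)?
Clique number ω(G) = 2 (lower bound: χ ≥ ω).
The graph is bipartite (no odd cycle), so 2 colors suffice: χ(G) = 2.
A valid 2-coloring: color 1: [2, 6, 14, 16]; color 2: [0, 4, 10, 11, 15].

χ(G) = 2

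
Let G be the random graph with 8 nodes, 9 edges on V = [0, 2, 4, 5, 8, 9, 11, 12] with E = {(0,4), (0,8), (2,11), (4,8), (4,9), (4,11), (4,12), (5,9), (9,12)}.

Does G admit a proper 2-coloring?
No, G is not 2-colorable

The clique on vertices [0, 4, 8] has size 3 > 2, so it alone needs 3 colors.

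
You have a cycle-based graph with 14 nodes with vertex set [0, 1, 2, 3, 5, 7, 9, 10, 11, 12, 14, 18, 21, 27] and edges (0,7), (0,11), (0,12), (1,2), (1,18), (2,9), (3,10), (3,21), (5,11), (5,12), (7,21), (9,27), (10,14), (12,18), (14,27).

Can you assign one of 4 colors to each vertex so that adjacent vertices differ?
Yes, G is 4-colorable

A valid 4-coloring: color 1: [0, 2, 5, 10, 18, 21, 27]; color 2: [1, 3, 7, 9, 11, 12, 14].
(χ(G) = 2 ≤ 4.)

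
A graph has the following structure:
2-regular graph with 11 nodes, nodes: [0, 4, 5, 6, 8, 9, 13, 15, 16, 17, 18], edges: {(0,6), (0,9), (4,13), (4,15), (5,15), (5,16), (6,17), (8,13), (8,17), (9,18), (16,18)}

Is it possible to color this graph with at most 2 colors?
No, G is not 2-colorable

Odd cycle [4, 13, 8, 17, 6, 0, 9, 18, 16, 5, 15] needs 3 colors (χ ≥ 3).
Hence χ(G) ≥ 3 > 2, so no proper 2-coloring exists.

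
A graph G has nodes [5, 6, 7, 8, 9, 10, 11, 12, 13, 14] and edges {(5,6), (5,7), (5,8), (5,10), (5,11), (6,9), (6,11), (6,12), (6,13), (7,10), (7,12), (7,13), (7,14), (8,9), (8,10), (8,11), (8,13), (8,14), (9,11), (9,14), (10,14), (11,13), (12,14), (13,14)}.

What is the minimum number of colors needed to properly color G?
χ(G) = 4

Clique number ω(G) = 3 (lower bound: χ ≥ ω).
Odd cycle [14, 13, 11, 5, 10] needs 3 colors (χ ≥ 3).
Vertex 8 is adjacent to every vertex of [5, 10, 11, 13, 14], which already need 3 colors among themselves, so 8 needs a new color (χ ≥ 4).
The coloring below uses 4 colors, so χ(G) = 4.
A valid 4-coloring: color 1: [11, 14]; color 2: [6, 7, 8]; color 3: [5, 9, 12, 13]; color 4: [10].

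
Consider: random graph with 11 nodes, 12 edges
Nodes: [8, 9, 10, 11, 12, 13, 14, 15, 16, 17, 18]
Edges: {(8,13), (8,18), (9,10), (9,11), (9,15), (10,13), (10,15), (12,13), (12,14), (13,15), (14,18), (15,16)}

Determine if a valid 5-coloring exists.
Yes, G is 5-colorable

A valid 5-coloring: color 1: [9, 13, 14, 16, 17]; color 2: [8, 11, 12, 15]; color 3: [10, 18].
(χ(G) = 3 ≤ 5.)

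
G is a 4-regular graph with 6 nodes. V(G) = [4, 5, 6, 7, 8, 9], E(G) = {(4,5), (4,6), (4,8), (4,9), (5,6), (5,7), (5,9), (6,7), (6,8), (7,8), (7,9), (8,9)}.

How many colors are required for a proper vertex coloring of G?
χ(G) = 3

Clique number ω(G) = 3 (lower bound: χ ≥ ω).
The clique on [4, 8, 9] has size 3, forcing χ ≥ 3, and the coloring below uses 3 colors, so χ(G) = 3.
A valid 3-coloring: color 1: [5, 8]; color 2: [4, 7]; color 3: [6, 9].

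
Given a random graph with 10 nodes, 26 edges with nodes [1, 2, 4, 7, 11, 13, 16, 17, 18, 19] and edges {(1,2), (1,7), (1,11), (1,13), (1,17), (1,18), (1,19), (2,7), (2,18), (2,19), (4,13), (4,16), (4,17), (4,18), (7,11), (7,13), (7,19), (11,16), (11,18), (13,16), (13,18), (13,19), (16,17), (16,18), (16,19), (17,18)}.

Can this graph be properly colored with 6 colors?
A valid 6-coloring: color 1: [1, 16]; color 2: [7, 18]; color 3: [2, 11, 13, 17]; color 4: [4, 19].
(χ(G) = 4 ≤ 6.)

Yes, G is 6-colorable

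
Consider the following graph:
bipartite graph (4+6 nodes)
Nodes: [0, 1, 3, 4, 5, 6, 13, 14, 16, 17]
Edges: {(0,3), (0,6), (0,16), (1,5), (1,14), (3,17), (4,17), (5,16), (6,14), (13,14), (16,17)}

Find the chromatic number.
Clique number ω(G) = 2 (lower bound: χ ≥ ω).
The graph is bipartite (no odd cycle), so 2 colors suffice: χ(G) = 2.
A valid 2-coloring: color 1: [0, 5, 14, 17]; color 2: [1, 3, 4, 6, 13, 16].

χ(G) = 2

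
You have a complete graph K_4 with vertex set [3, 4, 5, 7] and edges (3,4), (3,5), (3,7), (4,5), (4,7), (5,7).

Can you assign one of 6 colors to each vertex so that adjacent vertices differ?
A valid 6-coloring: color 1: [3]; color 2: [4]; color 3: [7]; color 4: [5].
(χ(G) = 4 ≤ 6.)

Yes, G is 6-colorable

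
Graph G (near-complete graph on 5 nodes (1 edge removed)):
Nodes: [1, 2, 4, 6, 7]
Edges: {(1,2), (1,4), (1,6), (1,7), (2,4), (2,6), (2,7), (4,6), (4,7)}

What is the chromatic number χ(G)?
χ(G) = 4

Clique number ω(G) = 4 (lower bound: χ ≥ ω).
The clique on [1, 2, 4, 6] has size 4, forcing χ ≥ 4, and the coloring below uses 4 colors, so χ(G) = 4.
A valid 4-coloring: color 1: [4]; color 2: [2]; color 3: [1]; color 4: [6, 7].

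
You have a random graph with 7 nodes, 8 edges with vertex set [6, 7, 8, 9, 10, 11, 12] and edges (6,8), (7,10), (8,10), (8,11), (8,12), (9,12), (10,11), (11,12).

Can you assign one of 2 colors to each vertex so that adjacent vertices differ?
No, G is not 2-colorable

The clique on vertices [8, 10, 11] has size 3 > 2, so it alone needs 3 colors.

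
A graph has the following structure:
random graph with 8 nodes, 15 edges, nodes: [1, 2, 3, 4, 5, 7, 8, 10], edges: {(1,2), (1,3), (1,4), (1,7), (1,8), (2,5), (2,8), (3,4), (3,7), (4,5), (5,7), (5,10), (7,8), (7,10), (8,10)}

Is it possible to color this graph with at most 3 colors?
Yes, G is 3-colorable

A valid 3-coloring: color 1: [2, 4, 7]; color 2: [1, 10]; color 3: [3, 5, 8].
(χ(G) = 3 ≤ 3.)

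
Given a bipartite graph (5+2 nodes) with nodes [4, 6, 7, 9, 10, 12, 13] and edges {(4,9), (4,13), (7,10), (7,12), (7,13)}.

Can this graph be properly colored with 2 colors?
A valid 2-coloring: color 1: [4, 6, 7]; color 2: [9, 10, 12, 13].
(χ(G) = 2 ≤ 2.)

Yes, G is 2-colorable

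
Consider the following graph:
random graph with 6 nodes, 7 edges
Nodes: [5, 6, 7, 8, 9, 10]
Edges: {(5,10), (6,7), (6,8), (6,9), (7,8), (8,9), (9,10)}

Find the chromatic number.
χ(G) = 3

Clique number ω(G) = 3 (lower bound: χ ≥ ω).
The clique on [6, 8, 9] has size 3, forcing χ ≥ 3, and the coloring below uses 3 colors, so χ(G) = 3.
A valid 3-coloring: color 1: [5, 7, 9]; color 2: [6, 10]; color 3: [8].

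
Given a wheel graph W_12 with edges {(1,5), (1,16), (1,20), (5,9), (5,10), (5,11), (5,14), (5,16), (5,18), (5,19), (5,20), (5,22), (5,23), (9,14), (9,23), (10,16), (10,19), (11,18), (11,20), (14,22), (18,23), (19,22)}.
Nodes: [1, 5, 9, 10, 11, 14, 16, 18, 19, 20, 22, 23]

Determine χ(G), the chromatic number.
Clique number ω(G) = 3 (lower bound: χ ≥ ω).
Odd cycle [9, 14, 22, 19, 10, 16, 1, 20, 11, 18, 23] needs 3 colors (χ ≥ 3).
Vertex 5 is adjacent to every vertex of [1, 9, 10, 11, 14, 16, 18, 19, 20, 22, 23], which already need 3 colors among themselves, so 5 needs a new color (χ ≥ 4).
The coloring below uses 4 colors, so χ(G) = 4.
A valid 4-coloring: color 1: [5]; color 2: [1, 9, 10, 18, 22]; color 3: [14, 16, 19, 20, 23]; color 4: [11].

χ(G) = 4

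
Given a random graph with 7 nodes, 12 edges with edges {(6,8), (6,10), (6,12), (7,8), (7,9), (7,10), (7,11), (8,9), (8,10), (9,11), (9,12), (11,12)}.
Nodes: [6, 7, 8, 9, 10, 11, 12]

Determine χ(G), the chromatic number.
Clique number ω(G) = 3 (lower bound: χ ≥ ω).
Suppose a proper 3-coloring c exists. The clique [6, 8, 10] takes 3 distinct colors; by symmetry let c(6) = 1, c(8) = 2, c(10) = 3.
- Vertex 7: neighbors [8, 10] already have colors [2, 3] ⇒ c(7) = 1.
- Vertex 9: neighbors [7, 8] already have colors [1, 2] ⇒ c(9) = 3.
- Vertex 11: neighbors [7, 9] already have colors [1, 3] ⇒ c(11) = 2.
- Vertex 12: neighbors [6, 11, 9] already have colors [1, 2, 3] — all 3 colors blocked. Contradiction.
The forced assignments end in a contradiction, so G has no proper 3-coloring (χ ≥ 4).
The coloring below uses 4 colors, so χ(G) = 4.
A valid 4-coloring: color 1: [8, 12]; color 2: [6, 7]; color 3: [9, 10]; color 4: [11].

χ(G) = 4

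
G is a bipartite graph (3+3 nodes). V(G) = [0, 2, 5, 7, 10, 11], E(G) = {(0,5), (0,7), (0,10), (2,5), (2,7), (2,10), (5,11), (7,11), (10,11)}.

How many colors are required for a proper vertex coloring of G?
χ(G) = 2

Clique number ω(G) = 2 (lower bound: χ ≥ ω).
The graph is bipartite (no odd cycle), so 2 colors suffice: χ(G) = 2.
A valid 2-coloring: color 1: [0, 2, 11]; color 2: [5, 7, 10].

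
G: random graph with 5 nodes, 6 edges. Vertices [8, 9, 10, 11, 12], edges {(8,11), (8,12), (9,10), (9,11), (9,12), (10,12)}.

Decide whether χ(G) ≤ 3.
A valid 3-coloring: color 1: [8, 9]; color 2: [11, 12]; color 3: [10].
(χ(G) = 3 ≤ 3.)

Yes, G is 3-colorable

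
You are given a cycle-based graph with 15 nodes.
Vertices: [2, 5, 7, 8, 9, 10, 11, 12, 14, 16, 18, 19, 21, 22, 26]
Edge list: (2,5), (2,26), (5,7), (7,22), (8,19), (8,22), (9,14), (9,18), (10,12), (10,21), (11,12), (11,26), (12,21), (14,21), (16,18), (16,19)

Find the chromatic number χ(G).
Clique number ω(G) = 3 (lower bound: χ ≥ ω).
The clique on [10, 12, 21] has size 3, forcing χ ≥ 3, and the coloring below uses 3 colors, so χ(G) = 3.
A valid 3-coloring: color 1: [2, 7, 8, 9, 11, 16, 21]; color 2: [5, 12, 14, 18, 19, 22, 26]; color 3: [10].

χ(G) = 3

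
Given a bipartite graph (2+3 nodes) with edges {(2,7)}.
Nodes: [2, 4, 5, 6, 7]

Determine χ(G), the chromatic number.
Clique number ω(G) = 2 (lower bound: χ ≥ ω).
The graph is bipartite (no odd cycle), so 2 colors suffice: χ(G) = 2.
A valid 2-coloring: color 1: [2, 4, 5, 6]; color 2: [7].

χ(G) = 2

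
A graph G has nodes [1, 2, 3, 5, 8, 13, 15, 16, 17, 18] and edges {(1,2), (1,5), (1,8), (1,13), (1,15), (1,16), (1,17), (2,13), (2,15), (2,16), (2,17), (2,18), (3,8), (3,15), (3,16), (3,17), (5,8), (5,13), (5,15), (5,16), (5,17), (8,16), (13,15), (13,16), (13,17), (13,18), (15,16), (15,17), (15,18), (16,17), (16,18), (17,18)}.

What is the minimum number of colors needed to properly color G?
χ(G) = 6

Clique number ω(G) = 6 (lower bound: χ ≥ ω).
The clique on [1, 2, 13, 15, 16, 17] has size 6, forcing χ ≥ 6, and the coloring below uses 6 colors, so χ(G) = 6.
A valid 6-coloring: color 1: [16]; color 2: [8, 17]; color 3: [15]; color 4: [3, 13]; color 5: [1, 18]; color 6: [2, 5].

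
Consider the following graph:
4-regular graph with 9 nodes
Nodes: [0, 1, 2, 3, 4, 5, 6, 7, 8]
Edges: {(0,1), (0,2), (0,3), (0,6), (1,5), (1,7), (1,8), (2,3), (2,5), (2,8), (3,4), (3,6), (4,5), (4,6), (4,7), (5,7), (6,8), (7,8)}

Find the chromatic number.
Clique number ω(G) = 3 (lower bound: χ ≥ ω).
Suppose a proper 3-coloring c exists. The clique [0, 2, 3] takes 3 distinct colors; by symmetry let c(0) = 1, c(2) = 2, c(3) = 3.
- Vertex 6: neighbors [0, 3] already have colors [1, 3] ⇒ c(6) = 2.
- Vertex 4: neighbors [6, 3] already have colors [2, 3] ⇒ c(4) = 1.
- Vertex 5: neighbors [4, 2] already have colors [1, 2] ⇒ c(5) = 3.
- Vertex 1: neighbors [0, 5] already have colors [1, 3] ⇒ c(1) = 2.
- Vertex 7: neighbors [4, 1, 5] already have colors [1, 2, 3] — all 3 colors blocked. Contradiction.
The forced assignments end in a contradiction, so G has no proper 3-coloring (χ ≥ 4).
The coloring below uses 4 colors, so χ(G) = 4.
A valid 4-coloring: color 1: [2, 6, 7]; color 2: [0, 4, 8]; color 3: [3, 5]; color 4: [1].

χ(G) = 4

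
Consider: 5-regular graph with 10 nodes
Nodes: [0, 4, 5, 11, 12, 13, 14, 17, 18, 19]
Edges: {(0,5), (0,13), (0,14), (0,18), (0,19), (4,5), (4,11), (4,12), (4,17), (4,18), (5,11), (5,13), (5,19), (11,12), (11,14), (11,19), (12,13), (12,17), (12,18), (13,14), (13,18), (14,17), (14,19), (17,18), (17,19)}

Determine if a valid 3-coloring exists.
No, G is not 3-colorable

The clique on vertices [4, 12, 17, 18] has size 4 > 3, so it alone needs 4 colors.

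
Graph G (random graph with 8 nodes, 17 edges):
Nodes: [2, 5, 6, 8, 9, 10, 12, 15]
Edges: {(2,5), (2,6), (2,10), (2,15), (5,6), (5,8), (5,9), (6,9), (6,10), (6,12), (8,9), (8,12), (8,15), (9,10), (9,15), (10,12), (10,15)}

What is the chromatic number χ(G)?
Clique number ω(G) = 3 (lower bound: χ ≥ ω).
Odd cycle [8, 15, 10, 6, 5] needs 3 colors (χ ≥ 3).
Vertex 9 is adjacent to every vertex of [5, 6, 8, 10, 15], which already need 3 colors among themselves, so 9 needs a new color (χ ≥ 4).
The coloring below uses 4 colors, so χ(G) = 4.
A valid 4-coloring: color 1: [6, 8]; color 2: [2, 9, 12]; color 3: [5, 10]; color 4: [15].

χ(G) = 4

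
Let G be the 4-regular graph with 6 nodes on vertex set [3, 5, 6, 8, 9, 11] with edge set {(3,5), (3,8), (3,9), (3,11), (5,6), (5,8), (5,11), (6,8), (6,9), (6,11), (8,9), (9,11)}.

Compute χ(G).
χ(G) = 3

Clique number ω(G) = 3 (lower bound: χ ≥ ω).
The clique on [3, 8, 9] has size 3, forcing χ ≥ 3, and the coloring below uses 3 colors, so χ(G) = 3.
A valid 3-coloring: color 1: [8, 11]; color 2: [3, 6]; color 3: [5, 9].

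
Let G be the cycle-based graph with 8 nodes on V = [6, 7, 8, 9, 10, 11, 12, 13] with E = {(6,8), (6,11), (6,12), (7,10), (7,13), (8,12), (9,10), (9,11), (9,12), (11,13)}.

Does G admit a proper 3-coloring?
A valid 3-coloring: color 1: [6, 9, 13]; color 2: [7, 11, 12]; color 3: [8, 10].
(χ(G) = 3 ≤ 3.)

Yes, G is 3-colorable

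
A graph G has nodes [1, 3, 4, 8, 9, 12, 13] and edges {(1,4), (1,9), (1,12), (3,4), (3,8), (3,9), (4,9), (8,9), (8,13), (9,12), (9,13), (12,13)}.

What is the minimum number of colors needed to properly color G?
Clique number ω(G) = 3 (lower bound: χ ≥ ω).
The clique on [3, 8, 9] has size 3, forcing χ ≥ 3, and the coloring below uses 3 colors, so χ(G) = 3.
A valid 3-coloring: color 1: [9]; color 2: [1, 3, 13]; color 3: [4, 8, 12].

χ(G) = 3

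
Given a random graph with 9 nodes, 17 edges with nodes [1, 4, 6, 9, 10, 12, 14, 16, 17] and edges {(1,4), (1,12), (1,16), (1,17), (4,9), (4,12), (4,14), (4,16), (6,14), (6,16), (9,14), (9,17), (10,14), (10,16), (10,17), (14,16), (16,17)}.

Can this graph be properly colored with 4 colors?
Yes, G is 4-colorable

A valid 4-coloring: color 1: [9, 12, 16]; color 2: [4, 6, 17]; color 3: [1, 14]; color 4: [10].
(χ(G) = 4 ≤ 4.)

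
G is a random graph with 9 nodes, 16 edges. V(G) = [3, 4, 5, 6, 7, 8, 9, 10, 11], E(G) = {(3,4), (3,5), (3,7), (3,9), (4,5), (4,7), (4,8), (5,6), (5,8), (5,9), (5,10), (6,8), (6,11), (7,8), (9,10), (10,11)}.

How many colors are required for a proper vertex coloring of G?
Clique number ω(G) = 3 (lower bound: χ ≥ ω).
The clique on [4, 5, 8] has size 3, forcing χ ≥ 3, and the coloring below uses 3 colors, so χ(G) = 3.
A valid 3-coloring: color 1: [5, 7, 11]; color 2: [4, 6, 9]; color 3: [3, 8, 10].

χ(G) = 3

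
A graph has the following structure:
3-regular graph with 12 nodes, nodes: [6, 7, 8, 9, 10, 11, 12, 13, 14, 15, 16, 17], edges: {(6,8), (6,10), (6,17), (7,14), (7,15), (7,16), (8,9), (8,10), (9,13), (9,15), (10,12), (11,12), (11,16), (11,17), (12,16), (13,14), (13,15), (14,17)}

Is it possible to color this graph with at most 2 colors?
No, G is not 2-colorable

The clique on vertices [6, 8, 10] has size 3 > 2, so it alone needs 3 colors.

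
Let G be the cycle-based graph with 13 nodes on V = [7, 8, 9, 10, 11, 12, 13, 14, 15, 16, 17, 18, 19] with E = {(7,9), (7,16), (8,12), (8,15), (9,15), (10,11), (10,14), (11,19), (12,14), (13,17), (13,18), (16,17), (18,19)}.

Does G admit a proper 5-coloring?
Yes, G is 5-colorable

A valid 5-coloring: color 1: [8, 9, 10, 13, 16, 19]; color 2: [7, 11, 12, 15, 17, 18]; color 3: [14].
(χ(G) = 3 ≤ 5.)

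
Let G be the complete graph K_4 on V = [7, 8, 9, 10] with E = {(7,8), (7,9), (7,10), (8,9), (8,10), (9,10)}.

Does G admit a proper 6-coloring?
Yes, G is 6-colorable

A valid 6-coloring: color 1: [10]; color 2: [9]; color 3: [7]; color 4: [8].
(χ(G) = 4 ≤ 6.)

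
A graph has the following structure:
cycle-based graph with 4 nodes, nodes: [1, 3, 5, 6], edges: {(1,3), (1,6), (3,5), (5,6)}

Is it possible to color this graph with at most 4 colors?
Yes, G is 4-colorable

A valid 4-coloring: color 1: [3, 6]; color 2: [1, 5].
(χ(G) = 2 ≤ 4.)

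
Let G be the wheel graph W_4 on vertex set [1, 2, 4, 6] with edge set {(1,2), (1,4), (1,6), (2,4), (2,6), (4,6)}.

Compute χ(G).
χ(G) = 4

Clique number ω(G) = 4 (lower bound: χ ≥ ω).
The clique on [1, 2, 4, 6] has size 4, forcing χ ≥ 4, and the coloring below uses 4 colors, so χ(G) = 4.
A valid 4-coloring: color 1: [1]; color 2: [2]; color 3: [4]; color 4: [6].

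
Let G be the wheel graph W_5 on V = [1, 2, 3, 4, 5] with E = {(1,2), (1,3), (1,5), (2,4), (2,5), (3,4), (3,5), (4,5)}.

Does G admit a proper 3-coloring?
Yes, G is 3-colorable

A valid 3-coloring: color 1: [5]; color 2: [1, 4]; color 3: [2, 3].
(χ(G) = 3 ≤ 3.)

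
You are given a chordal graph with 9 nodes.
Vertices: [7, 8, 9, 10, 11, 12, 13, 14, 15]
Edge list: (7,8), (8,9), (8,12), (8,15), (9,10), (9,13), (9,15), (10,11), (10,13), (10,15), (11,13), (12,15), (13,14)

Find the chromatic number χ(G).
Clique number ω(G) = 3 (lower bound: χ ≥ ω).
The clique on [8, 9, 15] has size 3, forcing χ ≥ 3, and the coloring below uses 3 colors, so χ(G) = 3.
A valid 3-coloring: color 1: [8, 10, 14]; color 2: [7, 9, 11, 12]; color 3: [13, 15].

χ(G) = 3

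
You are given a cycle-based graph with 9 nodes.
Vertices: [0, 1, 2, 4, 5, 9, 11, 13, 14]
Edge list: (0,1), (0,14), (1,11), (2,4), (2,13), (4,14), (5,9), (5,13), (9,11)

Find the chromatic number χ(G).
Clique number ω(G) = 2 (lower bound: χ ≥ ω).
Odd cycle [1, 11, 9, 5, 13, 2, 4, 14, 0] needs 3 colors (χ ≥ 3).
The coloring below uses 3 colors, so χ(G) = 3.
A valid 3-coloring: color 1: [1, 9, 13, 14]; color 2: [0, 2, 5, 11]; color 3: [4].

χ(G) = 3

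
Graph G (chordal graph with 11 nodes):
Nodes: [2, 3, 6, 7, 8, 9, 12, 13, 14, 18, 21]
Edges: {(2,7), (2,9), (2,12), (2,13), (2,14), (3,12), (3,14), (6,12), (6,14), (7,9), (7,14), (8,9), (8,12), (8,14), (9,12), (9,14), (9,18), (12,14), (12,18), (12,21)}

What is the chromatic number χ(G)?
χ(G) = 4

Clique number ω(G) = 4 (lower bound: χ ≥ ω).
The clique on [8, 9, 12, 14] has size 4, forcing χ ≥ 4, and the coloring below uses 4 colors, so χ(G) = 4.
A valid 4-coloring: color 1: [7, 12, 13]; color 2: [14, 18, 21]; color 3: [3, 6, 9]; color 4: [2, 8].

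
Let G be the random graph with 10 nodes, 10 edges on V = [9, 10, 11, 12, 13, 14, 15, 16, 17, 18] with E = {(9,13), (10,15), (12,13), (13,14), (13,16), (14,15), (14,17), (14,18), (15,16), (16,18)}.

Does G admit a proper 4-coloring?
Yes, G is 4-colorable

A valid 4-coloring: color 1: [11, 13, 15, 17, 18]; color 2: [9, 10, 12, 14, 16].
(χ(G) = 2 ≤ 4.)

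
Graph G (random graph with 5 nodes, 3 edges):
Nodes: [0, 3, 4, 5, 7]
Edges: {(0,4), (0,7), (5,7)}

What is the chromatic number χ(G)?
Clique number ω(G) = 2 (lower bound: χ ≥ ω).
The graph is bipartite (no odd cycle), so 2 colors suffice: χ(G) = 2.
A valid 2-coloring: color 1: [0, 3, 5]; color 2: [4, 7].

χ(G) = 2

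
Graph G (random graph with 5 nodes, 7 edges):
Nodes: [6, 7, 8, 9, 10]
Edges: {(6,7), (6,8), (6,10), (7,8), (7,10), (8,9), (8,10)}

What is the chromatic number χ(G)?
χ(G) = 4

Clique number ω(G) = 4 (lower bound: χ ≥ ω).
The clique on [6, 7, 8, 10] has size 4, forcing χ ≥ 4, and the coloring below uses 4 colors, so χ(G) = 4.
A valid 4-coloring: color 1: [8]; color 2: [7, 9]; color 3: [10]; color 4: [6].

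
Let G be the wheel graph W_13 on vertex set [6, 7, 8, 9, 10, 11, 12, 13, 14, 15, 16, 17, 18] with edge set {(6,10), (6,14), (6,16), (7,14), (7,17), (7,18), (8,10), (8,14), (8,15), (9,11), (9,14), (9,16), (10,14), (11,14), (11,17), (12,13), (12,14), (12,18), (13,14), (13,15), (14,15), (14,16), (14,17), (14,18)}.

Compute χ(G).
χ(G) = 3

Clique number ω(G) = 3 (lower bound: χ ≥ ω).
The clique on [6, 14, 16] has size 3, forcing χ ≥ 3, and the coloring below uses 3 colors, so χ(G) = 3.
A valid 3-coloring: color 1: [14]; color 2: [6, 8, 9, 13, 17, 18]; color 3: [7, 10, 11, 12, 15, 16].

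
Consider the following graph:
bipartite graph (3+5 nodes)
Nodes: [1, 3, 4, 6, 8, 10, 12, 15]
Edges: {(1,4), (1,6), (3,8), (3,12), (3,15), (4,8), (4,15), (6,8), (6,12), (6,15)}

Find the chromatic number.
Clique number ω(G) = 2 (lower bound: χ ≥ ω).
The graph is bipartite (no odd cycle), so 2 colors suffice: χ(G) = 2.
A valid 2-coloring: color 1: [3, 4, 6, 10]; color 2: [1, 8, 12, 15].

χ(G) = 2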